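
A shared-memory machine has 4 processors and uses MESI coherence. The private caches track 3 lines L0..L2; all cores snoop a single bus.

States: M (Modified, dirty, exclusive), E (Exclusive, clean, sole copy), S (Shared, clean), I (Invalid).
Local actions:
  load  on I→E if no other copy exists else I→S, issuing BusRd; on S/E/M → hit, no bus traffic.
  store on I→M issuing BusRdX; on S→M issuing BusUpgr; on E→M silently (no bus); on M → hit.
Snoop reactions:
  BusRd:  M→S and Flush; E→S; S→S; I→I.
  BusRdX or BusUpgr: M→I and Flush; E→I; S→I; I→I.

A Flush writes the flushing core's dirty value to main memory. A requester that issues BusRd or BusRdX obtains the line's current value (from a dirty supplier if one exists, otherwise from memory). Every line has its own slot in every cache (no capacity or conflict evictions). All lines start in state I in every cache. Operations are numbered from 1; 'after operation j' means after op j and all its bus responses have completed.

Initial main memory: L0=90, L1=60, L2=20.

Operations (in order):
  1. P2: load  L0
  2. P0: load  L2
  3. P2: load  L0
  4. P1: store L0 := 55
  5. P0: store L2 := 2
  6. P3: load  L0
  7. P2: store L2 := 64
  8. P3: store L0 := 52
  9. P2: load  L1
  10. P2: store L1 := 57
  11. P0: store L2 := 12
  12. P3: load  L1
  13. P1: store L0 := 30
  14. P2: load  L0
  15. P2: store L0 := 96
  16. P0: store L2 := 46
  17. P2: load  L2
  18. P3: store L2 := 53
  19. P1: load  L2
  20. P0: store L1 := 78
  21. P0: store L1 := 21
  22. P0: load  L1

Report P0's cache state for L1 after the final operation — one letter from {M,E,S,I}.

1. P2: load  L0  bus=[BusRd]  L0: P0=I P1=I P2=E P3=I  mem[L0]=90
2. P0: load  L2  bus=[BusRd]  L2: P0=E P1=I P2=I P3=I  mem[L2]=20
3. P2: load  L0  bus=[-]  L0: P0=I P1=I P2=E P3=I  mem[L0]=90
4. P1: store L0 := 55  bus=[BusRdX]  L0: P0=I P1=M P2=I P3=I  mem[L0]=90
5. P0: store L2 := 2  bus=[-]  L2: P0=M P1=I P2=I P3=I  mem[L2]=20
6. P3: load  L0  bus=[BusRd,Flush]  L0: P0=I P1=S P2=I P3=S  mem[L0]=55
7. P2: store L2 := 64  bus=[BusRdX,Flush]  L2: P0=I P1=I P2=M P3=I  mem[L2]=2
8. P3: store L0 := 52  bus=[BusUpgr]  L0: P0=I P1=I P2=I P3=M  mem[L0]=55
9. P2: load  L1  bus=[BusRd]  L1: P0=I P1=I P2=E P3=I  mem[L1]=60
10. P2: store L1 := 57  bus=[-]  L1: P0=I P1=I P2=M P3=I  mem[L1]=60
11. P0: store L2 := 12  bus=[BusRdX,Flush]  L2: P0=M P1=I P2=I P3=I  mem[L2]=64
12. P3: load  L1  bus=[BusRd,Flush]  L1: P0=I P1=I P2=S P3=S  mem[L1]=57
13. P1: store L0 := 30  bus=[BusRdX,Flush]  L0: P0=I P1=M P2=I P3=I  mem[L0]=52
14. P2: load  L0  bus=[BusRd,Flush]  L0: P0=I P1=S P2=S P3=I  mem[L0]=30
15. P2: store L0 := 96  bus=[BusUpgr]  L0: P0=I P1=I P2=M P3=I  mem[L0]=30
16. P0: store L2 := 46  bus=[-]  L2: P0=M P1=I P2=I P3=I  mem[L2]=64
17. P2: load  L2  bus=[BusRd,Flush]  L2: P0=S P1=I P2=S P3=I  mem[L2]=46
18. P3: store L2 := 53  bus=[BusRdX]  L2: P0=I P1=I P2=I P3=M  mem[L2]=46
19. P1: load  L2  bus=[BusRd,Flush]  L2: P0=I P1=S P2=I P3=S  mem[L2]=53
20. P0: store L1 := 78  bus=[BusRdX]  L1: P0=M P1=I P2=I P3=I  mem[L1]=57
21. P0: store L1 := 21  bus=[-]  L1: P0=M P1=I P2=I P3=I  mem[L1]=57
22. P0: load  L1  bus=[-]  L1: P0=M P1=I P2=I P3=I  mem[L1]=57

state = M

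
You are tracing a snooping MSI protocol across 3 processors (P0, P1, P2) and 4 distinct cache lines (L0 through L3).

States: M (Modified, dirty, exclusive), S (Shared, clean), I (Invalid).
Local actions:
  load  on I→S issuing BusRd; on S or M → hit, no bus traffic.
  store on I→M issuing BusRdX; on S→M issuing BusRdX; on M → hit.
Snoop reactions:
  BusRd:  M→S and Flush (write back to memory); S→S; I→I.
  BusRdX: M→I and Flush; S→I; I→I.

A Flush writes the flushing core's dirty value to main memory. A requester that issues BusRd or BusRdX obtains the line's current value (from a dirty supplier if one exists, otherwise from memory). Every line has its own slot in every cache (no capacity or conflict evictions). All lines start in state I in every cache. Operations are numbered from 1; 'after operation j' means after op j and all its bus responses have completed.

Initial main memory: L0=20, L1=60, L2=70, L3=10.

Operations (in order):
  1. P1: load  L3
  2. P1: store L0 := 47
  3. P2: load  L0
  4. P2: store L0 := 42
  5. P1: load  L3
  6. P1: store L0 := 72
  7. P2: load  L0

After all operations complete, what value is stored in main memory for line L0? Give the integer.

  op1 P1: load  L3 → I/S/I on L3; bus BusRd; mem=10
  op2 P1: store L0 := 47 → I/M/I on L0; bus BusRdX; mem=20
  op3 P2: load  L0 → I/S/S on L0; bus BusRd Flush; mem=47
  op4 P2: store L0 := 42 → I/I/M on L0; bus BusRdX; mem=47
  op5 P1: load  L3 → I/S/I on L3; bus (none); mem=10
  op6 P1: store L0 := 72 → I/M/I on L0; bus BusRdX Flush; mem=42
  op7 P2: load  L0 → I/S/S on L0; bus BusRd Flush; mem=72

memory[L0] = 72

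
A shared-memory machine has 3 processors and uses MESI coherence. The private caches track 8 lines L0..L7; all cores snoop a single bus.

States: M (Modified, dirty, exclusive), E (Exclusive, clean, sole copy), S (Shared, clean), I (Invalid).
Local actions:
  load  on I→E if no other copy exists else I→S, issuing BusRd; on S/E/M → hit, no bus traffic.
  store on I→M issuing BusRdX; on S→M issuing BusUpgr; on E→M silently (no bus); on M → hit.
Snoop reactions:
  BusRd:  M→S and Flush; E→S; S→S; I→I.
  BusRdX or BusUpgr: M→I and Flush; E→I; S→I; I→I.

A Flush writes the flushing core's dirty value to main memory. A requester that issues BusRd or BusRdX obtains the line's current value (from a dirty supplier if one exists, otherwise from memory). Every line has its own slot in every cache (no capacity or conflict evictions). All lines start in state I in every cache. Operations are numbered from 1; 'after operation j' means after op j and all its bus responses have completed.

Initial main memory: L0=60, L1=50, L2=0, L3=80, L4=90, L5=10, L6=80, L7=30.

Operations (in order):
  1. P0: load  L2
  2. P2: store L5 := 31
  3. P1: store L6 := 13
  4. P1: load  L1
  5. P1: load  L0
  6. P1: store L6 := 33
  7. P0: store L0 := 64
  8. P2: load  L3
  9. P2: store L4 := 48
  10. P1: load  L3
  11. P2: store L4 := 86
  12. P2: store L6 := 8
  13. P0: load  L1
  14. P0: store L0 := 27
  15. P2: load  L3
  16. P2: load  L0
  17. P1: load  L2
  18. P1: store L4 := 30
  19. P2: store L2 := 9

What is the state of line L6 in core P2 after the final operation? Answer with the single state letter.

1. P0: load  L2  bus=[BusRd]  L2: P0=E P1=I P2=I  mem[L2]=0
2. P2: store L5 := 31  bus=[BusRdX]  L5: P0=I P1=I P2=M  mem[L5]=10
3. P1: store L6 := 13  bus=[BusRdX]  L6: P0=I P1=M P2=I  mem[L6]=80
4. P1: load  L1  bus=[BusRd]  L1: P0=I P1=E P2=I  mem[L1]=50
5. P1: load  L0  bus=[BusRd]  L0: P0=I P1=E P2=I  mem[L0]=60
6. P1: store L6 := 33  bus=[-]  L6: P0=I P1=M P2=I  mem[L6]=80
7. P0: store L0 := 64  bus=[BusRdX]  L0: P0=M P1=I P2=I  mem[L0]=60
8. P2: load  L3  bus=[BusRd]  L3: P0=I P1=I P2=E  mem[L3]=80
9. P2: store L4 := 48  bus=[BusRdX]  L4: P0=I P1=I P2=M  mem[L4]=90
10. P1: load  L3  bus=[BusRd]  L3: P0=I P1=S P2=S  mem[L3]=80
11. P2: store L4 := 86  bus=[-]  L4: P0=I P1=I P2=M  mem[L4]=90
12. P2: store L6 := 8  bus=[BusRdX,Flush]  L6: P0=I P1=I P2=M  mem[L6]=33
13. P0: load  L1  bus=[BusRd]  L1: P0=S P1=S P2=I  mem[L1]=50
14. P0: store L0 := 27  bus=[-]  L0: P0=M P1=I P2=I  mem[L0]=60
15. P2: load  L3  bus=[-]  L3: P0=I P1=S P2=S  mem[L3]=80
16. P2: load  L0  bus=[BusRd,Flush]  L0: P0=S P1=I P2=S  mem[L0]=27
17. P1: load  L2  bus=[BusRd]  L2: P0=S P1=S P2=I  mem[L2]=0
18. P1: store L4 := 30  bus=[BusRdX,Flush]  L4: P0=I P1=M P2=I  mem[L4]=86
19. P2: store L2 := 9  bus=[BusRdX]  L2: P0=I P1=I P2=M  mem[L2]=0

state = M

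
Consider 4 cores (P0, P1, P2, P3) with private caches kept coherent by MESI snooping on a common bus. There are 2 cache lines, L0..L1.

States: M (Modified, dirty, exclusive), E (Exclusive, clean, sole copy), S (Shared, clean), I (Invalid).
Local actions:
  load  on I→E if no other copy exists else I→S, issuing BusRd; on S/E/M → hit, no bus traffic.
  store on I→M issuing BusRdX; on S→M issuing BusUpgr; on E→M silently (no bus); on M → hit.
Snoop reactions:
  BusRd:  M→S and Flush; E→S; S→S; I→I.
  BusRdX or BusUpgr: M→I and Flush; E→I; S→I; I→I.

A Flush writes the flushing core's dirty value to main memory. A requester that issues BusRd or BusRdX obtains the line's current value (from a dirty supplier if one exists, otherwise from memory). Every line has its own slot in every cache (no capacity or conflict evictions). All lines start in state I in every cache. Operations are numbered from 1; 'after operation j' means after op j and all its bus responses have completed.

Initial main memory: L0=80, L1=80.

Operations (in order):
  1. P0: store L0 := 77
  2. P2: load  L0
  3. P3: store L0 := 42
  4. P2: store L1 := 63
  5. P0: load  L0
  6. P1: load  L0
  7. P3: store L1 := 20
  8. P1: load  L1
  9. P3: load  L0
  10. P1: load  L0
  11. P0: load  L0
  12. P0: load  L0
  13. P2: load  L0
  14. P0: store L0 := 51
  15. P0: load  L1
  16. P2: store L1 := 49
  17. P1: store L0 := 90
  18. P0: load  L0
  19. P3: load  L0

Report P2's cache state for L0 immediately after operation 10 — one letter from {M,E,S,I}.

1. P0: store L0 := 77  bus=[BusRdX]  L0: P0=M P1=I P2=I P3=I  mem[L0]=80
2. P2: load  L0  bus=[BusRd,Flush]  L0: P0=S P1=I P2=S P3=I  mem[L0]=77
3. P3: store L0 := 42  bus=[BusRdX]  L0: P0=I P1=I P2=I P3=M  mem[L0]=77
4. P2: store L1 := 63  bus=[BusRdX]  L1: P0=I P1=I P2=M P3=I  mem[L1]=80
5. P0: load  L0  bus=[BusRd,Flush]  L0: P0=S P1=I P2=I P3=S  mem[L0]=42
6. P1: load  L0  bus=[BusRd]  L0: P0=S P1=S P2=I P3=S  mem[L0]=42
7. P3: store L1 := 20  bus=[BusRdX,Flush]  L1: P0=I P1=I P2=I P3=M  mem[L1]=63
8. P1: load  L1  bus=[BusRd,Flush]  L1: P0=I P1=S P2=I P3=S  mem[L1]=20
9. P3: load  L0  bus=[-]  L0: P0=S P1=S P2=I P3=S  mem[L0]=42
10. P1: load  L0  bus=[-]  L0: P0=S P1=S P2=I P3=S  mem[L0]=42
11. P0: load  L0  bus=[-]  L0: P0=S P1=S P2=I P3=S  mem[L0]=42
12. P0: load  L0  bus=[-]  L0: P0=S P1=S P2=I P3=S  mem[L0]=42
13. P2: load  L0  bus=[BusRd]  L0: P0=S P1=S P2=S P3=S  mem[L0]=42
14. P0: store L0 := 51  bus=[BusUpgr]  L0: P0=M P1=I P2=I P3=I  mem[L0]=42
15. P0: load  L1  bus=[BusRd]  L1: P0=S P1=S P2=I P3=S  mem[L1]=20
16. P2: store L1 := 49  bus=[BusRdX]  L1: P0=I P1=I P2=M P3=I  mem[L1]=20
17. P1: store L0 := 90  bus=[BusRdX,Flush]  L0: P0=I P1=M P2=I P3=I  mem[L0]=51
18. P0: load  L0  bus=[BusRd,Flush]  L0: P0=S P1=S P2=I P3=I  mem[L0]=90
19. P3: load  L0  bus=[BusRd]  L0: P0=S P1=S P2=I P3=S  mem[L0]=90

state = I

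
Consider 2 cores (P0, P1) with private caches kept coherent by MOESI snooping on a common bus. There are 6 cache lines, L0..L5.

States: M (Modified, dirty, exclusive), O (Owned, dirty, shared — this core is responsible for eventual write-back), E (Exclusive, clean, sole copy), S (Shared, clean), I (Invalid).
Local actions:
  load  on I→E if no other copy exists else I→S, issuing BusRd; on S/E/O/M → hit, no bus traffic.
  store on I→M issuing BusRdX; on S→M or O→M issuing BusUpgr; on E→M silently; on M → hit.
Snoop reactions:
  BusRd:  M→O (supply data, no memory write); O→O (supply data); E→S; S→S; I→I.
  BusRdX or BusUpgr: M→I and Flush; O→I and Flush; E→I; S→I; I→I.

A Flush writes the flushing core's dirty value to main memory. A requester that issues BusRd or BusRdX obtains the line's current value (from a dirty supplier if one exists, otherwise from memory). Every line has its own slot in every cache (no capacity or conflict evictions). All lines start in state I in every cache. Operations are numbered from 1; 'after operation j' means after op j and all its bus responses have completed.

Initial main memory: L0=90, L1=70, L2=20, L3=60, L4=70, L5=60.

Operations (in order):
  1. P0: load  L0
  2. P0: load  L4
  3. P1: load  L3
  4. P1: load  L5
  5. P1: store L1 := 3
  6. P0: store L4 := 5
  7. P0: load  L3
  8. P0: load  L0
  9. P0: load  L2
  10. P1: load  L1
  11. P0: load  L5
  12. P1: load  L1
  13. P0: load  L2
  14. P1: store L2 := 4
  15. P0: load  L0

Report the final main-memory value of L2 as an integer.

memory[L2] = 20

1. P0: load  L0  bus=[BusRd]  L0: P0=E P1=I  mem[L0]=90
2. P0: load  L4  bus=[BusRd]  L4: P0=E P1=I  mem[L4]=70
3. P1: load  L3  bus=[BusRd]  L3: P0=I P1=E  mem[L3]=60
4. P1: load  L5  bus=[BusRd]  L5: P0=I P1=E  mem[L5]=60
5. P1: store L1 := 3  bus=[BusRdX]  L1: P0=I P1=M  mem[L1]=70
6. P0: store L4 := 5  bus=[-]  L4: P0=M P1=I  mem[L4]=70
7. P0: load  L3  bus=[BusRd]  L3: P0=S P1=S  mem[L3]=60
8. P0: load  L0  bus=[-]  L0: P0=E P1=I  mem[L0]=90
9. P0: load  L2  bus=[BusRd]  L2: P0=E P1=I  mem[L2]=20
10. P1: load  L1  bus=[-]  L1: P0=I P1=M  mem[L1]=70
11. P0: load  L5  bus=[BusRd]  L5: P0=S P1=S  mem[L5]=60
12. P1: load  L1  bus=[-]  L1: P0=I P1=M  mem[L1]=70
13. P0: load  L2  bus=[-]  L2: P0=E P1=I  mem[L2]=20
14. P1: store L2 := 4  bus=[BusRdX]  L2: P0=I P1=M  mem[L2]=20
15. P0: load  L0  bus=[-]  L0: P0=E P1=I  mem[L0]=90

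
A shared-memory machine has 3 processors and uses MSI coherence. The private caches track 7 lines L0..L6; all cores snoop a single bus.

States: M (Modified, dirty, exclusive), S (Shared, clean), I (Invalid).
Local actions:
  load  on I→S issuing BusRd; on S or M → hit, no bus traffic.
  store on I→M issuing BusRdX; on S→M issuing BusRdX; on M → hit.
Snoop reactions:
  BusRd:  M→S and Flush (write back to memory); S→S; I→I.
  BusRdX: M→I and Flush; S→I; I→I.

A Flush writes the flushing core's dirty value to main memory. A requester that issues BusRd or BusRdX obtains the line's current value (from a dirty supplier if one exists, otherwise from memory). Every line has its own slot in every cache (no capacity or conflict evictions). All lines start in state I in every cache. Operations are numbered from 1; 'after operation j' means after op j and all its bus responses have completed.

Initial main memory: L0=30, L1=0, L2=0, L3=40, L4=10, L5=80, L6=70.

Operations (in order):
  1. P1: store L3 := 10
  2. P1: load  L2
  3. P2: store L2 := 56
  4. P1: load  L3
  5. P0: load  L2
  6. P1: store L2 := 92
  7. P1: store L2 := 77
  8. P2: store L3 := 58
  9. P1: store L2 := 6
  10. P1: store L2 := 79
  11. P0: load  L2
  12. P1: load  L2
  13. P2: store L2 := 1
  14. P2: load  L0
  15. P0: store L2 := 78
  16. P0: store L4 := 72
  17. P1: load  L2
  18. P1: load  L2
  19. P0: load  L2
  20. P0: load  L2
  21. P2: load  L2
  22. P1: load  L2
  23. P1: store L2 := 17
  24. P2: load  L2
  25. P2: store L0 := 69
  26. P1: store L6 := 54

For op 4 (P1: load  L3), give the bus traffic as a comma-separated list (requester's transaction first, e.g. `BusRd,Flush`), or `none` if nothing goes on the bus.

step 1: P1: store L3 := 10  ⟶  IMI  (L3)  txn=BusRdX  M[L3]=40
step 2: P1: load  L2  ⟶  ISI  (L2)  txn=BusRd  M[L2]=0
step 3: P2: store L2 := 56  ⟶  IIM  (L2)  txn=BusRdX  M[L2]=0
step 4: P1: load  L3  ⟶  IMI  (L3)  txn=∅  M[L3]=40
step 5: P0: load  L2  ⟶  SIS  (L2)  txn=BusRd+Flush  M[L2]=56
step 6: P1: store L2 := 92  ⟶  IMI  (L2)  txn=BusRdX  M[L2]=56
step 7: P1: store L2 := 77  ⟶  IMI  (L2)  txn=∅  M[L2]=56
step 8: P2: store L3 := 58  ⟶  IIM  (L3)  txn=BusRdX+Flush  M[L3]=10
step 9: P1: store L2 := 6  ⟶  IMI  (L2)  txn=∅  M[L2]=56
step 10: P1: store L2 := 79  ⟶  IMI  (L2)  txn=∅  M[L2]=56
step 11: P0: load  L2  ⟶  SSI  (L2)  txn=BusRd+Flush  M[L2]=79
step 12: P1: load  L2  ⟶  SSI  (L2)  txn=∅  M[L2]=79
step 13: P2: store L2 := 1  ⟶  IIM  (L2)  txn=BusRdX  M[L2]=79
step 14: P2: load  L0  ⟶  IIS  (L0)  txn=BusRd  M[L0]=30
step 15: P0: store L2 := 78  ⟶  MII  (L2)  txn=BusRdX+Flush  M[L2]=1
step 16: P0: store L4 := 72  ⟶  MII  (L4)  txn=BusRdX  M[L4]=10
step 17: P1: load  L2  ⟶  SSI  (L2)  txn=BusRd+Flush  M[L2]=78
step 18: P1: load  L2  ⟶  SSI  (L2)  txn=∅  M[L2]=78
step 19: P0: load  L2  ⟶  SSI  (L2)  txn=∅  M[L2]=78
step 20: P0: load  L2  ⟶  SSI  (L2)  txn=∅  M[L2]=78
step 21: P2: load  L2  ⟶  SSS  (L2)  txn=BusRd  M[L2]=78
step 22: P1: load  L2  ⟶  SSS  (L2)  txn=∅  M[L2]=78
step 23: P1: store L2 := 17  ⟶  IMI  (L2)  txn=BusRdX  M[L2]=78
step 24: P2: load  L2  ⟶  ISS  (L2)  txn=BusRd+Flush  M[L2]=17
step 25: P2: store L0 := 69  ⟶  IIM  (L0)  txn=BusRdX  M[L0]=30
step 26: P1: store L6 := 54  ⟶  IMI  (L6)  txn=BusRdX  M[L6]=70

bus = none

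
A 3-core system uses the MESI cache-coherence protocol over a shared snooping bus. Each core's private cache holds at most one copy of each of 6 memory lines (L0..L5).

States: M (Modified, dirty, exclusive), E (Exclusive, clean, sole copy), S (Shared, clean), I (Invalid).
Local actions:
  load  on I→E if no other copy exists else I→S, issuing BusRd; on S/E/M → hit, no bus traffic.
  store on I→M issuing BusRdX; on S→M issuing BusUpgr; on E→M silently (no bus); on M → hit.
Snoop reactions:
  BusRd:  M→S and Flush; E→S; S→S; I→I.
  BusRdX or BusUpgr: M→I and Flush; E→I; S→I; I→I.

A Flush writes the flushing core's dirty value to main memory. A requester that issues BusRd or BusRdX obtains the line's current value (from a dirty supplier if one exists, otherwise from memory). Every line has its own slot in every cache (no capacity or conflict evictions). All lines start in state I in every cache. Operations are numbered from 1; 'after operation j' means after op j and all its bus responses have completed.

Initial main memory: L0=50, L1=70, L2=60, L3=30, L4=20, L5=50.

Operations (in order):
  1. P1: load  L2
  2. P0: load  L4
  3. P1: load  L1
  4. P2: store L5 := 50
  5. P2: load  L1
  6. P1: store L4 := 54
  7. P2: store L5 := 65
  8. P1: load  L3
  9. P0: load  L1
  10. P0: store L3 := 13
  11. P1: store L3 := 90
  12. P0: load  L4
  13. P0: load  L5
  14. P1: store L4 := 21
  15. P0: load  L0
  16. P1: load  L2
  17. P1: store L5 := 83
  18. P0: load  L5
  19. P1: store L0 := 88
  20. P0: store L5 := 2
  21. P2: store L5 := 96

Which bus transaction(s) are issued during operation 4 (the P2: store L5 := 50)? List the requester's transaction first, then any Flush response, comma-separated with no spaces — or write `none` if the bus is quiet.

1. P1: load  L2  bus=[BusRd]  L2: P0=I P1=E P2=I  mem[L2]=60
2. P0: load  L4  bus=[BusRd]  L4: P0=E P1=I P2=I  mem[L4]=20
3. P1: load  L1  bus=[BusRd]  L1: P0=I P1=E P2=I  mem[L1]=70
4. P2: store L5 := 50  bus=[BusRdX]  L5: P0=I P1=I P2=M  mem[L5]=50
5. P2: load  L1  bus=[BusRd]  L1: P0=I P1=S P2=S  mem[L1]=70
6. P1: store L4 := 54  bus=[BusRdX]  L4: P0=I P1=M P2=I  mem[L4]=20
7. P2: store L5 := 65  bus=[-]  L5: P0=I P1=I P2=M  mem[L5]=50
8. P1: load  L3  bus=[BusRd]  L3: P0=I P1=E P2=I  mem[L3]=30
9. P0: load  L1  bus=[BusRd]  L1: P0=S P1=S P2=S  mem[L1]=70
10. P0: store L3 := 13  bus=[BusRdX]  L3: P0=M P1=I P2=I  mem[L3]=30
11. P1: store L3 := 90  bus=[BusRdX,Flush]  L3: P0=I P1=M P2=I  mem[L3]=13
12. P0: load  L4  bus=[BusRd,Flush]  L4: P0=S P1=S P2=I  mem[L4]=54
13. P0: load  L5  bus=[BusRd,Flush]  L5: P0=S P1=I P2=S  mem[L5]=65
14. P1: store L4 := 21  bus=[BusUpgr]  L4: P0=I P1=M P2=I  mem[L4]=54
15. P0: load  L0  bus=[BusRd]  L0: P0=E P1=I P2=I  mem[L0]=50
16. P1: load  L2  bus=[-]  L2: P0=I P1=E P2=I  mem[L2]=60
17. P1: store L5 := 83  bus=[BusRdX]  L5: P0=I P1=M P2=I  mem[L5]=65
18. P0: load  L5  bus=[BusRd,Flush]  L5: P0=S P1=S P2=I  mem[L5]=83
19. P1: store L0 := 88  bus=[BusRdX]  L0: P0=I P1=M P2=I  mem[L0]=50
20. P0: store L5 := 2  bus=[BusUpgr]  L5: P0=M P1=I P2=I  mem[L5]=83
21. P2: store L5 := 96  bus=[BusRdX,Flush]  L5: P0=I P1=I P2=M  mem[L5]=2

bus = BusRdX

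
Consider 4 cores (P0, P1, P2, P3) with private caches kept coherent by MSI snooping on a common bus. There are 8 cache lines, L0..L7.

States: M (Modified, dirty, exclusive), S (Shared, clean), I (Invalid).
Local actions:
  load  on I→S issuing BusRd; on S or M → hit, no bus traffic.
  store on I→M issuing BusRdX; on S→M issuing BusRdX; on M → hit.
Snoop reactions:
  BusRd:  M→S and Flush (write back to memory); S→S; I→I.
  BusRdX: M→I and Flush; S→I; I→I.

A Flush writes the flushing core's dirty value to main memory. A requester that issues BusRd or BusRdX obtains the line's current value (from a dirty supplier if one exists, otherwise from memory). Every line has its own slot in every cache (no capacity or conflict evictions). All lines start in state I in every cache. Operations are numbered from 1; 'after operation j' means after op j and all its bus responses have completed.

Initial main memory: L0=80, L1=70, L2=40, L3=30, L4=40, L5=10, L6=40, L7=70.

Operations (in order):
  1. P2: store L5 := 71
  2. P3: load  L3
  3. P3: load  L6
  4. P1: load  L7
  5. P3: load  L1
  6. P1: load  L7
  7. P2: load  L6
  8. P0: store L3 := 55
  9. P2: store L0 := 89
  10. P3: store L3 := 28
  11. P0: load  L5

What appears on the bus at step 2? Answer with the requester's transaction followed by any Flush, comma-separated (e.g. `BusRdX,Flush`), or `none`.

bus = BusRd

step 1: P2: store L5 := 71  ⟶  IIMI  (L5)  txn=BusRdX  M[L5]=10
step 2: P3: load  L3  ⟶  IIIS  (L3)  txn=BusRd  M[L3]=30
step 3: P3: load  L6  ⟶  IIIS  (L6)  txn=BusRd  M[L6]=40
step 4: P1: load  L7  ⟶  ISII  (L7)  txn=BusRd  M[L7]=70
step 5: P3: load  L1  ⟶  IIIS  (L1)  txn=BusRd  M[L1]=70
step 6: P1: load  L7  ⟶  ISII  (L7)  txn=∅  M[L7]=70
step 7: P2: load  L6  ⟶  IISS  (L6)  txn=BusRd  M[L6]=40
step 8: P0: store L3 := 55  ⟶  MIII  (L3)  txn=BusRdX  M[L3]=30
step 9: P2: store L0 := 89  ⟶  IIMI  (L0)  txn=BusRdX  M[L0]=80
step 10: P3: store L3 := 28  ⟶  IIIM  (L3)  txn=BusRdX+Flush  M[L3]=55
step 11: P0: load  L5  ⟶  SISI  (L5)  txn=BusRd+Flush  M[L5]=71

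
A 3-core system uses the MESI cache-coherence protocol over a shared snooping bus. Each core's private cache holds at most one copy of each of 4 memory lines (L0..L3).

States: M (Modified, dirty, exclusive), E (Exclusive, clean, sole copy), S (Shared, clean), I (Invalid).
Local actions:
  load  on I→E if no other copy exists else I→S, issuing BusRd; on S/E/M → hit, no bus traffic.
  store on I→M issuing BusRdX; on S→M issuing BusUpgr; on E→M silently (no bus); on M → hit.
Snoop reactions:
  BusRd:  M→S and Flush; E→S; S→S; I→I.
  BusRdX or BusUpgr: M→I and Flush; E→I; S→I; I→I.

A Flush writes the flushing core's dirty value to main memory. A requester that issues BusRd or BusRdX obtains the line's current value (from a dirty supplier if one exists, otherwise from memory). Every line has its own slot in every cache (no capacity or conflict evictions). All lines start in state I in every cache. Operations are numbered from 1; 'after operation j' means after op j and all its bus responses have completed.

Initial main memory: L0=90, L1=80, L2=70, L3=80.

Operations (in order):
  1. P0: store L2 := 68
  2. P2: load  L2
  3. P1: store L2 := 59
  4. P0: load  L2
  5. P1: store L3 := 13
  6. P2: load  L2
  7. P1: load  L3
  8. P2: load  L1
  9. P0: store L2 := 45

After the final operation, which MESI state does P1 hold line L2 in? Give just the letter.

1. P0: store L2 := 68  bus=[BusRdX]  L2: P0=M P1=I P2=I  mem[L2]=70
2. P2: load  L2  bus=[BusRd,Flush]  L2: P0=S P1=I P2=S  mem[L2]=68
3. P1: store L2 := 59  bus=[BusRdX]  L2: P0=I P1=M P2=I  mem[L2]=68
4. P0: load  L2  bus=[BusRd,Flush]  L2: P0=S P1=S P2=I  mem[L2]=59
5. P1: store L3 := 13  bus=[BusRdX]  L3: P0=I P1=M P2=I  mem[L3]=80
6. P2: load  L2  bus=[BusRd]  L2: P0=S P1=S P2=S  mem[L2]=59
7. P1: load  L3  bus=[-]  L3: P0=I P1=M P2=I  mem[L3]=80
8. P2: load  L1  bus=[BusRd]  L1: P0=I P1=I P2=E  mem[L1]=80
9. P0: store L2 := 45  bus=[BusUpgr]  L2: P0=M P1=I P2=I  mem[L2]=59

state = I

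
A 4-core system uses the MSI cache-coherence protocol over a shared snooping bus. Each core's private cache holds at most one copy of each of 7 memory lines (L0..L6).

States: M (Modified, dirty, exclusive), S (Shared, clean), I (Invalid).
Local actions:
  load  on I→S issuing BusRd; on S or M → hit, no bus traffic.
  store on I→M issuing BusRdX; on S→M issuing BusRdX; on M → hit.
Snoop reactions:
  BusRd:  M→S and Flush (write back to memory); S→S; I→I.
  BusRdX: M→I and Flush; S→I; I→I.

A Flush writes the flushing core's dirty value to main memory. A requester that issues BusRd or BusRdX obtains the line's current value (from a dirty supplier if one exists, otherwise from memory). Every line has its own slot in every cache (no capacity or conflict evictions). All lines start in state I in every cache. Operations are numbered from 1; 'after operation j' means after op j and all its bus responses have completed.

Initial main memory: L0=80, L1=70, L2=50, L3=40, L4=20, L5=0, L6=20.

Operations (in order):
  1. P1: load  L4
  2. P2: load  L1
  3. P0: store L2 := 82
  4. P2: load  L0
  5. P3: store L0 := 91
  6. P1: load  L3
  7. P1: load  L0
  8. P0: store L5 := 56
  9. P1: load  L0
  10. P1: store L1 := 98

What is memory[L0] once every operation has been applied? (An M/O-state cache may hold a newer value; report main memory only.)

memory[L0] = 91

[1] P1: load  L4 | P0:I, P1:S(20), P2:I, P3:I | bus: BusRd
[2] P2: load  L1 | P0:I, P1:I, P2:S(70), P3:I | bus: BusRd
[3] P0: store L2 := 82 | P0:M(82), P1:I, P2:I, P3:I | bus: BusRdX
[4] P2: load  L0 | P0:I, P1:I, P2:S(80), P3:I | bus: BusRd
[5] P3: store L0 := 91 | P0:I, P1:I, P2:I, P3:M(91) | bus: BusRdX
[6] P1: load  L3 | P0:I, P1:S(40), P2:I, P3:I | bus: BusRd
[7] P1: load  L0 | P0:I, P1:S(91), P2:I, P3:S(91) | bus: BusRd,Flush
[8] P0: store L5 := 56 | P0:M(56), P1:I, P2:I, P3:I | bus: BusRdX
[9] P1: load  L0 | P0:I, P1:S(91), P2:I, P3:S(91) | bus: none
[10] P1: store L1 := 98 | P0:I, P1:M(98), P2:I, P3:I | bus: BusRdX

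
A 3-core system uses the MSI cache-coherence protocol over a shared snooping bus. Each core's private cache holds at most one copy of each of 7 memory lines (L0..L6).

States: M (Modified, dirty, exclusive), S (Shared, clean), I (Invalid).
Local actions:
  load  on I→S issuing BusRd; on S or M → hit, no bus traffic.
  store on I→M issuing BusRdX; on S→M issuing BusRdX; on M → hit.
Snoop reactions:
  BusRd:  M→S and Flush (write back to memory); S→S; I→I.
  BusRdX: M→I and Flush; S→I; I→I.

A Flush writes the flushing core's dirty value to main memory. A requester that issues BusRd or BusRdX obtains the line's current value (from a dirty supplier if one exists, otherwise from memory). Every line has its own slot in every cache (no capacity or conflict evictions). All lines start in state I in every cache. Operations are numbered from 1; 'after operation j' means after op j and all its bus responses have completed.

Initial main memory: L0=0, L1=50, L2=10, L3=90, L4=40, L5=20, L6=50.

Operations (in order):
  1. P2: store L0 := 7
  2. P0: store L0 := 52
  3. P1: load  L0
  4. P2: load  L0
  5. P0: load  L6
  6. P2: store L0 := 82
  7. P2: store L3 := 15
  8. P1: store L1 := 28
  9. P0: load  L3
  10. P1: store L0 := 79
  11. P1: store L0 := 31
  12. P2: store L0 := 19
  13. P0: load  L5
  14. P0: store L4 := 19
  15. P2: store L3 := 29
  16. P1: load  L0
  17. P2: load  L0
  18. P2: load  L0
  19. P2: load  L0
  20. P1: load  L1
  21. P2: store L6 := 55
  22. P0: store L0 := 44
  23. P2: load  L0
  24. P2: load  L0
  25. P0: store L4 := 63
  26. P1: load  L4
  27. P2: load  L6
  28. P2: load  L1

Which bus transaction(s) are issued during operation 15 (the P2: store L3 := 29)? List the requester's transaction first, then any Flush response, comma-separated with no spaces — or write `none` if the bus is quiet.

bus = BusRdX

[1] P2: store L0 := 7 | P0:I, P1:I, P2:M(7) | bus: BusRdX
[2] P0: store L0 := 52 | P0:M(52), P1:I, P2:I | bus: BusRdX,Flush
[3] P1: load  L0 | P0:S(52), P1:S(52), P2:I | bus: BusRd,Flush
[4] P2: load  L0 | P0:S(52), P1:S(52), P2:S(52) | bus: BusRd
[5] P0: load  L6 | P0:S(50), P1:I, P2:I | bus: BusRd
[6] P2: store L0 := 82 | P0:I, P1:I, P2:M(82) | bus: BusRdX
[7] P2: store L3 := 15 | P0:I, P1:I, P2:M(15) | bus: BusRdX
[8] P1: store L1 := 28 | P0:I, P1:M(28), P2:I | bus: BusRdX
[9] P0: load  L3 | P0:S(15), P1:I, P2:S(15) | bus: BusRd,Flush
[10] P1: store L0 := 79 | P0:I, P1:M(79), P2:I | bus: BusRdX,Flush
[11] P1: store L0 := 31 | P0:I, P1:M(31), P2:I | bus: none
[12] P2: store L0 := 19 | P0:I, P1:I, P2:M(19) | bus: BusRdX,Flush
[13] P0: load  L5 | P0:S(20), P1:I, P2:I | bus: BusRd
[14] P0: store L4 := 19 | P0:M(19), P1:I, P2:I | bus: BusRdX
[15] P2: store L3 := 29 | P0:I, P1:I, P2:M(29) | bus: BusRdX
[16] P1: load  L0 | P0:I, P1:S(19), P2:S(19) | bus: BusRd,Flush
[17] P2: load  L0 | P0:I, P1:S(19), P2:S(19) | bus: none
[18] P2: load  L0 | P0:I, P1:S(19), P2:S(19) | bus: none
[19] P2: load  L0 | P0:I, P1:S(19), P2:S(19) | bus: none
[20] P1: load  L1 | P0:I, P1:M(28), P2:I | bus: none
[21] P2: store L6 := 55 | P0:I, P1:I, P2:M(55) | bus: BusRdX
[22] P0: store L0 := 44 | P0:M(44), P1:I, P2:I | bus: BusRdX
[23] P2: load  L0 | P0:S(44), P1:I, P2:S(44) | bus: BusRd,Flush
[24] P2: load  L0 | P0:S(44), P1:I, P2:S(44) | bus: none
[25] P0: store L4 := 63 | P0:M(63), P1:I, P2:I | bus: none
[26] P1: load  L4 | P0:S(63), P1:S(63), P2:I | bus: BusRd,Flush
[27] P2: load  L6 | P0:I, P1:I, P2:M(55) | bus: none
[28] P2: load  L1 | P0:I, P1:S(28), P2:S(28) | bus: BusRd,Flush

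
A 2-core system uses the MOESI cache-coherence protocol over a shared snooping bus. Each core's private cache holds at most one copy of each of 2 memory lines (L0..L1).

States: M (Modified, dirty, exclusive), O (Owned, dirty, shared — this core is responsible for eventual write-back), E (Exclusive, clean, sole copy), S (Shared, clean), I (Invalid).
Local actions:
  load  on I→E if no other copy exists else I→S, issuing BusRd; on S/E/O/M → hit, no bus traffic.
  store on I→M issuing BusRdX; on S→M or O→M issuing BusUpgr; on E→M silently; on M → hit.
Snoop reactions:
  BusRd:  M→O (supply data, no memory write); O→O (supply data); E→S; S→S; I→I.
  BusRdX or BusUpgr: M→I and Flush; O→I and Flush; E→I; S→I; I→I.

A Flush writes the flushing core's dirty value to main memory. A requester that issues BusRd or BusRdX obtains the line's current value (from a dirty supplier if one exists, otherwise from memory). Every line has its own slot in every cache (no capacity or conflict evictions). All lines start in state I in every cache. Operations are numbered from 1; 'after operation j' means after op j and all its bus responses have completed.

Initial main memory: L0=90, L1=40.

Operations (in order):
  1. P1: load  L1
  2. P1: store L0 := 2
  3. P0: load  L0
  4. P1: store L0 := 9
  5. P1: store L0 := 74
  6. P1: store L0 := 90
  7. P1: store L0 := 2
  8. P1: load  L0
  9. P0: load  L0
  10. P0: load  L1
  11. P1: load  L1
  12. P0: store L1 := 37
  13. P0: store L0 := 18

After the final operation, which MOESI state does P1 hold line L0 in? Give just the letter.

1. P1: load  L1  bus=[BusRd]  L1: P0=I P1=E  mem[L1]=40
2. P1: store L0 := 2  bus=[BusRdX]  L0: P0=I P1=M  mem[L0]=90
3. P0: load  L0  bus=[BusRd]  L0: P0=S P1=O  mem[L0]=90
4. P1: store L0 := 9  bus=[BusUpgr]  L0: P0=I P1=M  mem[L0]=90
5. P1: store L0 := 74  bus=[-]  L0: P0=I P1=M  mem[L0]=90
6. P1: store L0 := 90  bus=[-]  L0: P0=I P1=M  mem[L0]=90
7. P1: store L0 := 2  bus=[-]  L0: P0=I P1=M  mem[L0]=90
8. P1: load  L0  bus=[-]  L0: P0=I P1=M  mem[L0]=90
9. P0: load  L0  bus=[BusRd]  L0: P0=S P1=O  mem[L0]=90
10. P0: load  L1  bus=[BusRd]  L1: P0=S P1=S  mem[L1]=40
11. P1: load  L1  bus=[-]  L1: P0=S P1=S  mem[L1]=40
12. P0: store L1 := 37  bus=[BusUpgr]  L1: P0=M P1=I  mem[L1]=40
13. P0: store L0 := 18  bus=[BusUpgr,Flush]  L0: P0=M P1=I  mem[L0]=2

state = I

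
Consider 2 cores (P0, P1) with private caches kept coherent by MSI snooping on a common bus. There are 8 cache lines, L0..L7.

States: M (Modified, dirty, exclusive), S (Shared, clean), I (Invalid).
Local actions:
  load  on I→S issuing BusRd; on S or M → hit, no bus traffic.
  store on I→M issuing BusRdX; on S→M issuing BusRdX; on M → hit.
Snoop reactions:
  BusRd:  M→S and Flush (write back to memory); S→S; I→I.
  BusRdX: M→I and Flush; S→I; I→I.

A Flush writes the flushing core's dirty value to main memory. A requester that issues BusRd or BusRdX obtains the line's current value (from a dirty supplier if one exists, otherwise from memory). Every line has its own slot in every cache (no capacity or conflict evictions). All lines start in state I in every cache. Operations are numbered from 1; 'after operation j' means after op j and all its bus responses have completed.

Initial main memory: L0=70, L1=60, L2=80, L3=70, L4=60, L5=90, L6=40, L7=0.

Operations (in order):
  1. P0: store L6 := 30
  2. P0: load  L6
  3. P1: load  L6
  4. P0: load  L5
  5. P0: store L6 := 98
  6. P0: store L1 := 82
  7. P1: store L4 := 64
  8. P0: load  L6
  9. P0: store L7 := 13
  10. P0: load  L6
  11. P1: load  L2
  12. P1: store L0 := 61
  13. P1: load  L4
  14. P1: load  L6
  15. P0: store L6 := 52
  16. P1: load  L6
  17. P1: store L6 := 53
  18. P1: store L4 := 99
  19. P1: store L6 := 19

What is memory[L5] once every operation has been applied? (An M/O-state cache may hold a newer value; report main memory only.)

memory[L5] = 90

[1] P0: store L6 := 30 | P0:M(30), P1:I | bus: BusRdX
[2] P0: load  L6 | P0:M(30), P1:I | bus: none
[3] P1: load  L6 | P0:S(30), P1:S(30) | bus: BusRd,Flush
[4] P0: load  L5 | P0:S(90), P1:I | bus: BusRd
[5] P0: store L6 := 98 | P0:M(98), P1:I | bus: BusRdX
[6] P0: store L1 := 82 | P0:M(82), P1:I | bus: BusRdX
[7] P1: store L4 := 64 | P0:I, P1:M(64) | bus: BusRdX
[8] P0: load  L6 | P0:M(98), P1:I | bus: none
[9] P0: store L7 := 13 | P0:M(13), P1:I | bus: BusRdX
[10] P0: load  L6 | P0:M(98), P1:I | bus: none
[11] P1: load  L2 | P0:I, P1:S(80) | bus: BusRd
[12] P1: store L0 := 61 | P0:I, P1:M(61) | bus: BusRdX
[13] P1: load  L4 | P0:I, P1:M(64) | bus: none
[14] P1: load  L6 | P0:S(98), P1:S(98) | bus: BusRd,Flush
[15] P0: store L6 := 52 | P0:M(52), P1:I | bus: BusRdX
[16] P1: load  L6 | P0:S(52), P1:S(52) | bus: BusRd,Flush
[17] P1: store L6 := 53 | P0:I, P1:M(53) | bus: BusRdX
[18] P1: store L4 := 99 | P0:I, P1:M(99) | bus: none
[19] P1: store L6 := 19 | P0:I, P1:M(19) | bus: none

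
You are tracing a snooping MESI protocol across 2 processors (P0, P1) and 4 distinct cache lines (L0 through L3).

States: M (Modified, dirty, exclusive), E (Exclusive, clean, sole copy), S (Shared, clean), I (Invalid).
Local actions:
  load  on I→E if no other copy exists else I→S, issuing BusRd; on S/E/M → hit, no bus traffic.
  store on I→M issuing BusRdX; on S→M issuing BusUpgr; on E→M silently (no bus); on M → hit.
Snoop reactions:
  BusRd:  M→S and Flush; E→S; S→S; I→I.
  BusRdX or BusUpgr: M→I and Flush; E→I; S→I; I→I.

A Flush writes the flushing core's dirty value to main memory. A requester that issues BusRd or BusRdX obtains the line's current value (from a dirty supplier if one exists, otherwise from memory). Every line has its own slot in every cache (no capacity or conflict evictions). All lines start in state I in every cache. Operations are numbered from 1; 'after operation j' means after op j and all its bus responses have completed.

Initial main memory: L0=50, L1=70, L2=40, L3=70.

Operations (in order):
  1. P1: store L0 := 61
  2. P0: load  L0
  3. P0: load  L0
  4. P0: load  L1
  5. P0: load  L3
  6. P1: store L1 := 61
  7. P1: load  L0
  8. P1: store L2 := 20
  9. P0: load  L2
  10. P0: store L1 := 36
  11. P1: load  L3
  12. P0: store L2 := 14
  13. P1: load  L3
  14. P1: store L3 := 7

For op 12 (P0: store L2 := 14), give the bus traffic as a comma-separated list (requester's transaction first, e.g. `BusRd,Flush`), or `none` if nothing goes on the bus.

bus = BusUpgr

[1] P1: store L0 := 61 | P0:I, P1:M(61) | bus: BusRdX
[2] P0: load  L0 | P0:S(61), P1:S(61) | bus: BusRd,Flush
[3] P0: load  L0 | P0:S(61), P1:S(61) | bus: none
[4] P0: load  L1 | P0:E(70), P1:I | bus: BusRd
[5] P0: load  L3 | P0:E(70), P1:I | bus: BusRd
[6] P1: store L1 := 61 | P0:I, P1:M(61) | bus: BusRdX
[7] P1: load  L0 | P0:S(61), P1:S(61) | bus: none
[8] P1: store L2 := 20 | P0:I, P1:M(20) | bus: BusRdX
[9] P0: load  L2 | P0:S(20), P1:S(20) | bus: BusRd,Flush
[10] P0: store L1 := 36 | P0:M(36), P1:I | bus: BusRdX,Flush
[11] P1: load  L3 | P0:S(70), P1:S(70) | bus: BusRd
[12] P0: store L2 := 14 | P0:M(14), P1:I | bus: BusUpgr
[13] P1: load  L3 | P0:S(70), P1:S(70) | bus: none
[14] P1: store L3 := 7 | P0:I, P1:M(7) | bus: BusUpgr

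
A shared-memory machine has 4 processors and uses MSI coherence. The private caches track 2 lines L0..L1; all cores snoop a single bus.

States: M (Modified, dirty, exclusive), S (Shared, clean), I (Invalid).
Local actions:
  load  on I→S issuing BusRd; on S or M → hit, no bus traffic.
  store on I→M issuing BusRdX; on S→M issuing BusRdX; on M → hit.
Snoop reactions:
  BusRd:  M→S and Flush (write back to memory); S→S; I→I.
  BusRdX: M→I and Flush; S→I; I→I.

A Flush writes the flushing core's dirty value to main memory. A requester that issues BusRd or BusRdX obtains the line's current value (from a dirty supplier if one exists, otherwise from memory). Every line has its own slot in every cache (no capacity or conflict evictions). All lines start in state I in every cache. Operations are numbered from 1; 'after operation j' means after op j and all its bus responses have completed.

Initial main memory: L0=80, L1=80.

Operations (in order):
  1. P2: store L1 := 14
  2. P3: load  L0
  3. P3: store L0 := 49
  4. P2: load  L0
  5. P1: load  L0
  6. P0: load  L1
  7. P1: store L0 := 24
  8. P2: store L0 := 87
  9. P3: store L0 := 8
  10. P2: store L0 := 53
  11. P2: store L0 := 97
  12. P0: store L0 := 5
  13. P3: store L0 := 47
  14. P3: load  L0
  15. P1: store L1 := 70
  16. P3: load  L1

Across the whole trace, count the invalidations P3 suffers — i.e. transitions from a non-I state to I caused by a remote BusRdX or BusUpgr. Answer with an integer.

invalidations = 2

step 1: P2: store L1 := 14  ⟶  IIMI  (L1)  txn=BusRdX  M[L1]=80
step 2: P3: load  L0  ⟶  IIIS  (L0)  txn=BusRd  M[L0]=80
step 3: P3: store L0 := 49  ⟶  IIIM  (L0)  txn=BusRdX  M[L0]=80
step 4: P2: load  L0  ⟶  IISS  (L0)  txn=BusRd+Flush  M[L0]=49
step 5: P1: load  L0  ⟶  ISSS  (L0)  txn=BusRd  M[L0]=49
step 6: P0: load  L1  ⟶  SISI  (L1)  txn=BusRd+Flush  M[L1]=14
step 7: P1: store L0 := 24  ⟶  IMII  (L0)  txn=BusRdX  M[L0]=49
step 8: P2: store L0 := 87  ⟶  IIMI  (L0)  txn=BusRdX+Flush  M[L0]=24
step 9: P3: store L0 := 8  ⟶  IIIM  (L0)  txn=BusRdX+Flush  M[L0]=87
step 10: P2: store L0 := 53  ⟶  IIMI  (L0)  txn=BusRdX+Flush  M[L0]=8
step 11: P2: store L0 := 97  ⟶  IIMI  (L0)  txn=∅  M[L0]=8
step 12: P0: store L0 := 5  ⟶  MIII  (L0)  txn=BusRdX+Flush  M[L0]=97
step 13: P3: store L0 := 47  ⟶  IIIM  (L0)  txn=BusRdX+Flush  M[L0]=5
step 14: P3: load  L0  ⟶  IIIM  (L0)  txn=∅  M[L0]=5
step 15: P1: store L1 := 70  ⟶  IMII  (L1)  txn=BusRdX  M[L1]=14
step 16: P3: load  L1  ⟶  ISIS  (L1)  txn=BusRd+Flush  M[L1]=70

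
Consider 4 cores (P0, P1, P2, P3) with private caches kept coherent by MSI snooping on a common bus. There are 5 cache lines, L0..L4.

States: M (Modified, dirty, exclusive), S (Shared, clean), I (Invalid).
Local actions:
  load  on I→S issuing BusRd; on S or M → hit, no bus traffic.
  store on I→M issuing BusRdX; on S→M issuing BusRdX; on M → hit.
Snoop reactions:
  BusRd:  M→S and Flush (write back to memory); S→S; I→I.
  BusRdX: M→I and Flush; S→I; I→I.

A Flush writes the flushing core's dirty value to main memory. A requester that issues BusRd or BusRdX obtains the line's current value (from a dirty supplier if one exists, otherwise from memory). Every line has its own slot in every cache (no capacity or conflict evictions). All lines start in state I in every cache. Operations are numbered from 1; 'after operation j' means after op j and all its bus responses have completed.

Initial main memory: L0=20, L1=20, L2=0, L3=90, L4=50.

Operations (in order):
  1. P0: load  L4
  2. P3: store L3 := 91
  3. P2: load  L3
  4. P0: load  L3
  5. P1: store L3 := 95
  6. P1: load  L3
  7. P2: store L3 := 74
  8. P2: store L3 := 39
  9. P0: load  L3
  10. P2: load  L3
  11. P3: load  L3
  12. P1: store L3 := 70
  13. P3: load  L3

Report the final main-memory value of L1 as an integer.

[1] P0: load  L4 | P0:S(50), P1:I, P2:I, P3:I | bus: BusRd
[2] P3: store L3 := 91 | P0:I, P1:I, P2:I, P3:M(91) | bus: BusRdX
[3] P2: load  L3 | P0:I, P1:I, P2:S(91), P3:S(91) | bus: BusRd,Flush
[4] P0: load  L3 | P0:S(91), P1:I, P2:S(91), P3:S(91) | bus: BusRd
[5] P1: store L3 := 95 | P0:I, P1:M(95), P2:I, P3:I | bus: BusRdX
[6] P1: load  L3 | P0:I, P1:M(95), P2:I, P3:I | bus: none
[7] P2: store L3 := 74 | P0:I, P1:I, P2:M(74), P3:I | bus: BusRdX,Flush
[8] P2: store L3 := 39 | P0:I, P1:I, P2:M(39), P3:I | bus: none
[9] P0: load  L3 | P0:S(39), P1:I, P2:S(39), P3:I | bus: BusRd,Flush
[10] P2: load  L3 | P0:S(39), P1:I, P2:S(39), P3:I | bus: none
[11] P3: load  L3 | P0:S(39), P1:I, P2:S(39), P3:S(39) | bus: BusRd
[12] P1: store L3 := 70 | P0:I, P1:M(70), P2:I, P3:I | bus: BusRdX
[13] P3: load  L3 | P0:I, P1:S(70), P2:I, P3:S(70) | bus: BusRd,Flush

memory[L1] = 20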